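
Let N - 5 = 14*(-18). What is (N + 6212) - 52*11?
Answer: 5393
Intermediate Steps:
N = -247 (N = 5 + 14*(-18) = 5 - 252 = -247)
(N + 6212) - 52*11 = (-247 + 6212) - 52*11 = 5965 - 572 = 5393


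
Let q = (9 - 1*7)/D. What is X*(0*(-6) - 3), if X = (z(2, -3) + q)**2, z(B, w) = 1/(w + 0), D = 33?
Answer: -27/121 ≈ -0.22314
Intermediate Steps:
z(B, w) = 1/w
q = 2/33 (q = (9 - 1*7)/33 = (9 - 7)*(1/33) = 2*(1/33) = 2/33 ≈ 0.060606)
X = 9/121 (X = (1/(-3) + 2/33)**2 = (-1/3 + 2/33)**2 = (-3/11)**2 = 9/121 ≈ 0.074380)
X*(0*(-6) - 3) = 9*(0*(-6) - 3)/121 = 9*(0 - 3)/121 = (9/121)*(-3) = -27/121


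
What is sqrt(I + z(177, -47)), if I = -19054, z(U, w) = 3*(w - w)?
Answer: I*sqrt(19054) ≈ 138.04*I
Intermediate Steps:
z(U, w) = 0 (z(U, w) = 3*0 = 0)
sqrt(I + z(177, -47)) = sqrt(-19054 + 0) = sqrt(-19054) = I*sqrt(19054)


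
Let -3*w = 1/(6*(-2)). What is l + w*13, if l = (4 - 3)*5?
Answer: 193/36 ≈ 5.3611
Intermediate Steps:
l = 5 (l = 1*5 = 5)
w = 1/36 (w = -1/(3*(6*(-2))) = -⅓/(-12) = -⅓*(-1/12) = 1/36 ≈ 0.027778)
l + w*13 = 5 + (1/36)*13 = 5 + 13/36 = 193/36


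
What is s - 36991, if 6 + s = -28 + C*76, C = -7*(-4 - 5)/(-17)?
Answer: -634213/17 ≈ -37307.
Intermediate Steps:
C = -63/17 (C = -7*(-9)*(-1/17) = 63*(-1/17) = -63/17 ≈ -3.7059)
s = -5366/17 (s = -6 + (-28 - 63/17*76) = -6 + (-28 - 4788/17) = -6 - 5264/17 = -5366/17 ≈ -315.65)
s - 36991 = -5366/17 - 36991 = -634213/17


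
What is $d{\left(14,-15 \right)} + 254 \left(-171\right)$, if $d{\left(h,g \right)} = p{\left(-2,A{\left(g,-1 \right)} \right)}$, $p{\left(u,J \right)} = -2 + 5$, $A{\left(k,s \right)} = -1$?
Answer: $-43431$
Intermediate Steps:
$p{\left(u,J \right)} = 3$
$d{\left(h,g \right)} = 3$
$d{\left(14,-15 \right)} + 254 \left(-171\right) = 3 + 254 \left(-171\right) = 3 - 43434 = -43431$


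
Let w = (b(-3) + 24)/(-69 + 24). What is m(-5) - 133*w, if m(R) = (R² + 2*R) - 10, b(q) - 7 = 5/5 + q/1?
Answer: 4082/45 ≈ 90.711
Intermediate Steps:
b(q) = 8 + q (b(q) = 7 + (5/5 + q/1) = 7 + (5*(⅕) + q*1) = 7 + (1 + q) = 8 + q)
m(R) = -10 + R² + 2*R
w = -29/45 (w = ((8 - 3) + 24)/(-69 + 24) = (5 + 24)/(-45) = 29*(-1/45) = -29/45 ≈ -0.64444)
m(-5) - 133*w = (-10 + (-5)² + 2*(-5)) - 133*(-29/45) = (-10 + 25 - 10) + 3857/45 = 5 + 3857/45 = 4082/45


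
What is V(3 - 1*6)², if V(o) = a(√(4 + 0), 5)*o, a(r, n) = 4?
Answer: 144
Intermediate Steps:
V(o) = 4*o
V(3 - 1*6)² = (4*(3 - 1*6))² = (4*(3 - 6))² = (4*(-3))² = (-12)² = 144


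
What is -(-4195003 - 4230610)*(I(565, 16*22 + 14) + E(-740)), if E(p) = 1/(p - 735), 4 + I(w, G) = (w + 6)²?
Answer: 68676539499218/25 ≈ 2.7471e+12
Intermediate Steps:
I(w, G) = -4 + (6 + w)² (I(w, G) = -4 + (w + 6)² = -4 + (6 + w)²)
E(p) = 1/(-735 + p)
-(-4195003 - 4230610)*(I(565, 16*22 + 14) + E(-740)) = -(-4195003 - 4230610)*((-4 + (6 + 565)²) + 1/(-735 - 740)) = -(-8425613)*((-4 + 571²) + 1/(-1475)) = -(-8425613)*((-4 + 326041) - 1/1475) = -(-8425613)*(326037 - 1/1475) = -(-8425613)*480904574/1475 = -1*(-68676539499218/25) = 68676539499218/25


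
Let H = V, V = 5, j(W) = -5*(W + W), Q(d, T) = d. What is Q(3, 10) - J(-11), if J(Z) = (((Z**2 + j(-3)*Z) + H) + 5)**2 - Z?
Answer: -39609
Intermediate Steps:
j(W) = -10*W
H = 5
J(Z) = (10 + Z**2 + 30*Z)**2 - Z (J(Z) = (((Z**2 + (-10*(-3))*Z) + 5) + 5)**2 - Z = (((Z**2 + 30*Z) + 5) + 5)**2 - Z = ((5 + Z**2 + 30*Z) + 5)**2 - Z = (10 + Z**2 + 30*Z)**2 - Z)
Q(3, 10) - J(-11) = 3 - ((10 + (-11)**2 + 30*(-11))**2 - 1*(-11)) = 3 - ((10 + 121 - 330)**2 + 11) = 3 - ((-199)**2 + 11) = 3 - (39601 + 11) = 3 - 1*39612 = 3 - 39612 = -39609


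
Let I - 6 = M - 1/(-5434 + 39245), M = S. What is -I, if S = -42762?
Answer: 1445623117/33811 ≈ 42756.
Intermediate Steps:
M = -42762
I = -1445623117/33811 (I = 6 + (-42762 - 1/(-5434 + 39245)) = 6 + (-42762 - 1/33811) = 6 - 1445825983/33811 = -1445623117/33811 ≈ -42756.)
-I = -1*(-1445623117/33811) = 1445623117/33811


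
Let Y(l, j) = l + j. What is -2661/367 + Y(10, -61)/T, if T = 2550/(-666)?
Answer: 55686/9175 ≈ 6.0693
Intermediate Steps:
Y(l, j) = j + l
T = -425/111 (T = 2550*(-1/666) = -425/111 ≈ -3.8288)
-2661/367 + Y(10, -61)/T = -2661/367 + (-61 + 10)/(-425/111) = -2661*1/367 - 51*(-111/425) = -2661/367 + 333/25 = 55686/9175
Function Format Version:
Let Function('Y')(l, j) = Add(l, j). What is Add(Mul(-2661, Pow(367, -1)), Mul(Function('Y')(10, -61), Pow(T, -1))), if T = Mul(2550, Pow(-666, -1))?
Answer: Rational(55686, 9175) ≈ 6.0693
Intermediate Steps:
Function('Y')(l, j) = Add(j, l)
T = Rational(-425, 111) (T = Mul(2550, Rational(-1, 666)) = Rational(-425, 111) ≈ -3.8288)
Add(Mul(-2661, Pow(367, -1)), Mul(Function('Y')(10, -61), Pow(T, -1))) = Add(Mul(-2661, Pow(367, -1)), Mul(Add(-61, 10), Pow(Rational(-425, 111), -1))) = Add(Mul(-2661, Rational(1, 367)), Mul(-51, Rational(-111, 425))) = Add(Rational(-2661, 367), Rational(333, 25)) = Rational(55686, 9175)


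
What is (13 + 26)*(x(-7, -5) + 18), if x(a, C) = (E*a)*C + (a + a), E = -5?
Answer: -6669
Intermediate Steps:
x(a, C) = 2*a - 5*C*a (x(a, C) = (-5*a)*C + (a + a) = -5*C*a + 2*a = 2*a - 5*C*a)
(13 + 26)*(x(-7, -5) + 18) = (13 + 26)*(-7*(2 - 5*(-5)) + 18) = 39*(-7*(2 + 25) + 18) = 39*(-7*27 + 18) = 39*(-189 + 18) = 39*(-171) = -6669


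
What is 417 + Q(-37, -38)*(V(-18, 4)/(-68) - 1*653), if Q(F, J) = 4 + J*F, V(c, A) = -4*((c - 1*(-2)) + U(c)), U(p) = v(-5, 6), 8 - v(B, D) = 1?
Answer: -15658011/17 ≈ -9.2106e+5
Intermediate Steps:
v(B, D) = 7 (v(B, D) = 8 - 1*1 = 8 - 1 = 7)
U(p) = 7
V(c, A) = -36 - 4*c (V(c, A) = -4*((c - 1*(-2)) + 7) = -4*((c + 2) + 7) = -4*((2 + c) + 7) = -4*(9 + c) = -36 - 4*c)
Q(F, J) = 4 + F*J
417 + Q(-37, -38)*(V(-18, 4)/(-68) - 1*653) = 417 + (4 - 37*(-38))*((-36 - 4*(-18))/(-68) - 1*653) = 417 + (4 + 1406)*((-36 + 72)*(-1/68) - 653) = 417 + 1410*(36*(-1/68) - 653) = 417 + 1410*(-9/17 - 653) = 417 + 1410*(-11110/17) = 417 - 15665100/17 = -15658011/17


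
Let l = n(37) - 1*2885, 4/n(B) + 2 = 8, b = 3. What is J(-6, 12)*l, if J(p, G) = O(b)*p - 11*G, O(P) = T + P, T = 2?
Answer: 467262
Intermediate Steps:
n(B) = ⅔ (n(B) = 4/(-2 + 8) = 4/6 = 4*(⅙) = ⅔)
l = -8653/3 (l = ⅔ - 1*2885 = ⅔ - 2885 = -8653/3 ≈ -2884.3)
O(P) = 2 + P
J(p, G) = -11*G + 5*p (J(p, G) = (2 + 3)*p - 11*G = 5*p - 11*G = -11*G + 5*p)
J(-6, 12)*l = (-11*12 + 5*(-6))*(-8653/3) = (-132 - 30)*(-8653/3) = -162*(-8653/3) = 467262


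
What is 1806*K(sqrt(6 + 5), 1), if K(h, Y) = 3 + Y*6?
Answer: 16254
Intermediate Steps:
K(h, Y) = 3 + 6*Y
1806*K(sqrt(6 + 5), 1) = 1806*(3 + 6*1) = 1806*(3 + 6) = 1806*9 = 16254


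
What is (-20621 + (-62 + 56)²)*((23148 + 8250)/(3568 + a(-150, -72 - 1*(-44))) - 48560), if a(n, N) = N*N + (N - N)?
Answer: 2174822973685/2176 ≈ 9.9946e+8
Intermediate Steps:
a(n, N) = N² (a(n, N) = N² + 0 = N²)
(-20621 + (-62 + 56)²)*((23148 + 8250)/(3568 + a(-150, -72 - 1*(-44))) - 48560) = (-20621 + (-62 + 56)²)*((23148 + 8250)/(3568 + (-72 - 1*(-44))²) - 48560) = (-20621 + (-6)²)*(31398/(3568 + (-72 + 44)²) - 48560) = (-20621 + 36)*(31398/(3568 + (-28)²) - 48560) = -20585*(31398/(3568 + 784) - 48560) = -20585*(31398/4352 - 48560) = -20585*(31398*(1/4352) - 48560) = -20585*(15699/2176 - 48560) = -20585*(-105650861/2176) = 2174822973685/2176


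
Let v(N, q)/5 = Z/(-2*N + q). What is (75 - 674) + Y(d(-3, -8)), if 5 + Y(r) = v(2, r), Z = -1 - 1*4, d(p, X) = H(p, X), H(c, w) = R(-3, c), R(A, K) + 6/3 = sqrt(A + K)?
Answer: -4203/7 + 25*I*sqrt(6)/42 ≈ -600.43 + 1.458*I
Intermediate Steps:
R(A, K) = -2 + sqrt(A + K)
H(c, w) = -2 + sqrt(-3 + c)
d(p, X) = -2 + sqrt(-3 + p)
Z = -5 (Z = -1 - 4 = -5)
v(N, q) = -25/(q - 2*N) (v(N, q) = 5*(-5/(-2*N + q)) = 5*(-5/(q - 2*N)) = -25/(q - 2*N))
Y(r) = -5 + 25/(4 - r) (Y(r) = -5 + 25/(-r + 2*2) = -5 + 25/(-r + 4) = -5 + 25/(4 - r))
(75 - 674) + Y(d(-3, -8)) = (75 - 674) + 5*(-1 - (-2 + sqrt(-3 - 3)))/(-4 + (-2 + sqrt(-3 - 3))) = -599 + 5*(-1 - (-2 + sqrt(-6)))/(-4 + (-2 + sqrt(-6))) = -599 + 5*(-1 - (-2 + I*sqrt(6)))/(-4 + (-2 + I*sqrt(6))) = -599 + 5*(-1 + (2 - I*sqrt(6)))/(-6 + I*sqrt(6)) = -599 + 5*(1 - I*sqrt(6))/(-6 + I*sqrt(6))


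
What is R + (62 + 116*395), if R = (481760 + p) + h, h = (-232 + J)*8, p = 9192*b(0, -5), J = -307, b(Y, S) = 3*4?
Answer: 633634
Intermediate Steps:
b(Y, S) = 12
p = 110304 (p = 9192*12 = 110304)
h = -4312 (h = (-232 - 307)*8 = -539*8 = -4312)
R = 587752 (R = (481760 + 110304) - 4312 = 592064 - 4312 = 587752)
R + (62 + 116*395) = 587752 + (62 + 116*395) = 587752 + (62 + 45820) = 587752 + 45882 = 633634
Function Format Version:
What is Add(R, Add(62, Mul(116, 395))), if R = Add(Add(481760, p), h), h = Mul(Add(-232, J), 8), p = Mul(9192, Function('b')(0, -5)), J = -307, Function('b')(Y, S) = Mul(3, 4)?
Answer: 633634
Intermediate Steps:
Function('b')(Y, S) = 12
p = 110304 (p = Mul(9192, 12) = 110304)
h = -4312 (h = Mul(Add(-232, -307), 8) = Mul(-539, 8) = -4312)
R = 587752 (R = Add(Add(481760, 110304), -4312) = Add(592064, -4312) = 587752)
Add(R, Add(62, Mul(116, 395))) = Add(587752, Add(62, Mul(116, 395))) = Add(587752, Add(62, 45820)) = Add(587752, 45882) = 633634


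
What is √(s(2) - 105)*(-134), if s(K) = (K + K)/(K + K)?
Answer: -268*I*√26 ≈ -1366.5*I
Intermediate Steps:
s(K) = 1 (s(K) = (2*K)/((2*K)) = (2*K)*(1/(2*K)) = 1)
√(s(2) - 105)*(-134) = √(1 - 105)*(-134) = √(-104)*(-134) = (2*I*√26)*(-134) = -268*I*√26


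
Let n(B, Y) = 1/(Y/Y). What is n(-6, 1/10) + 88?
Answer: 89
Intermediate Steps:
n(B, Y) = 1 (n(B, Y) = 1/1 = 1)
n(-6, 1/10) + 88 = 1 + 88 = 89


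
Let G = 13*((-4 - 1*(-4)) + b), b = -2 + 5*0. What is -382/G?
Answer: 191/13 ≈ 14.692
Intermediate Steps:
b = -2 (b = -2 + 0 = -2)
G = -26 (G = 13*((-4 - 1*(-4)) - 2) = 13*((-4 + 4) - 2) = 13*(0 - 2) = 13*(-2) = -26)
-382/G = -382/(-26) = -382*(-1/26) = 191/13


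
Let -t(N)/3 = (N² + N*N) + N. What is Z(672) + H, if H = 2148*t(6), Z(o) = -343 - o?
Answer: -503647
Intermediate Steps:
t(N) = -6*N² - 3*N (t(N) = -3*((N² + N*N) + N) = -3*((N² + N²) + N) = -3*(2*N² + N) = -3*(N + 2*N²) = -6*N² - 3*N)
H = -502632 (H = 2148*(-3*6*(1 + 2*6)) = 2148*(-3*6*(1 + 12)) = 2148*(-3*6*13) = 2148*(-234) = -502632)
Z(672) + H = (-343 - 1*672) - 502632 = (-343 - 672) - 502632 = -1015 - 502632 = -503647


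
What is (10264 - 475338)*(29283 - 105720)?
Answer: 35548861338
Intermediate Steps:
(10264 - 475338)*(29283 - 105720) = -465074*(-76437) = 35548861338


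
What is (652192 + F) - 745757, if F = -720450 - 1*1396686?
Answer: -2210701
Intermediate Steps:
F = -2117136 (F = -720450 - 1396686 = -2117136)
(652192 + F) - 745757 = (652192 - 2117136) - 745757 = -1464944 - 745757 = -2210701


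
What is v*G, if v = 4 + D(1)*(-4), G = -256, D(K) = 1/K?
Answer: 0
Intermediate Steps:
v = 0 (v = 4 - 4/1 = 4 + 1*(-4) = 4 - 4 = 0)
v*G = 0*(-256) = 0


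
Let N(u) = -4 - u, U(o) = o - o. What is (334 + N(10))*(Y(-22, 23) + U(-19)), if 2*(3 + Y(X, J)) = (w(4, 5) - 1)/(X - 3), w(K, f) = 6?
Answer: -992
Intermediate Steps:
U(o) = 0
Y(X, J) = -3 + 5/(2*(-3 + X)) (Y(X, J) = -3 + ((6 - 1)/(X - 3))/2 = -3 + (5/(-3 + X))/2 = -3 + 5/(2*(-3 + X)))
(334 + N(10))*(Y(-22, 23) + U(-19)) = (334 + (-4 - 1*10))*((23 - 6*(-22))/(2*(-3 - 22)) + 0) = (334 + (-4 - 10))*((½)*(23 + 132)/(-25) + 0) = (334 - 14)*((½)*(-1/25)*155 + 0) = 320*(-31/10 + 0) = 320*(-31/10) = -992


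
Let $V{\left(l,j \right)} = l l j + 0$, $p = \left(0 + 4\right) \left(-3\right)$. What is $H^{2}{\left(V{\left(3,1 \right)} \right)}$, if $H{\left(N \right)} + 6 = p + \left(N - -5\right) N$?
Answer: $11664$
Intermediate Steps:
$p = -12$ ($p = 4 \left(-3\right) = -12$)
$V{\left(l,j \right)} = j l^{2}$ ($V{\left(l,j \right)} = l^{2} j + 0 = j l^{2} + 0 = j l^{2}$)
$H{\left(N \right)} = -18 + N \left(5 + N\right)$ ($H{\left(N \right)} = -6 + \left(-12 + \left(N - -5\right) N\right) = -6 + \left(-12 + \left(N + 5\right) N\right) = -6 + \left(-12 + \left(5 + N\right) N\right) = -6 + \left(-12 + N \left(5 + N\right)\right) = -18 + N \left(5 + N\right)$)
$H^{2}{\left(V{\left(3,1 \right)} \right)} = \left(-18 + \left(1 \cdot 3^{2}\right)^{2} + 5 \cdot 1 \cdot 3^{2}\right)^{2} = \left(-18 + \left(1 \cdot 9\right)^{2} + 5 \cdot 1 \cdot 9\right)^{2} = \left(-18 + 9^{2} + 5 \cdot 9\right)^{2} = \left(-18 + 81 + 45\right)^{2} = 108^{2} = 11664$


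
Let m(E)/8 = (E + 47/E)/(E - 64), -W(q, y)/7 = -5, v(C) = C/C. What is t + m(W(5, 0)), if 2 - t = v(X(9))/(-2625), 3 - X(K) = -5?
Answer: -610921/76125 ≈ -8.0252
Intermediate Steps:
X(K) = 8 (X(K) = 3 - 1*(-5) = 3 + 5 = 8)
v(C) = 1
W(q, y) = 35 (W(q, y) = -7*(-5) = 35)
t = 5251/2625 (t = 2 - 1/(-2625) = 2 - (-1)/2625 = 2 - 1*(-1/2625) = 2 + 1/2625 = 5251/2625 ≈ 2.0004)
m(E) = 8*(E + 47/E)/(-64 + E) (m(E) = 8*((E + 47/E)/(E - 64)) = 8*((E + 47/E)/(-64 + E)) = 8*(E + 47/E)/(-64 + E))
t + m(W(5, 0)) = 5251/2625 + 8*(47 + 35²)/(35*(-64 + 35)) = 5251/2625 + 8*(1/35)*(47 + 1225)/(-29) = 5251/2625 + 8*(1/35)*(-1/29)*1272 = 5251/2625 - 10176/1015 = -610921/76125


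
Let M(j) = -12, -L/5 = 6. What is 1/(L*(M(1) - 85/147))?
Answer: 49/18490 ≈ 0.0026501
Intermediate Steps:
L = -30 (L = -5*6 = -30)
1/(L*(M(1) - 85/147)) = 1/(-30*(-12 - 85/147)) = 1/(-30*(-1849/147)) = 1/(18490/49) = 49/18490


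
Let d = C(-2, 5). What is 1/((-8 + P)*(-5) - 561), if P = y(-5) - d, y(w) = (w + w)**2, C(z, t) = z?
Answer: -1/1031 ≈ -0.00096993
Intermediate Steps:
d = -2
y(w) = 4*w**2 (y(w) = (2*w)**2 = 4*w**2)
P = 102 (P = 4*(-5)**2 - 1*(-2) = 4*25 + 2 = 100 + 2 = 102)
1/((-8 + P)*(-5) - 561) = 1/((-8 + 102)*(-5) - 561) = 1/(94*(-5) - 561) = 1/(-470 - 561) = 1/(-1031) = -1/1031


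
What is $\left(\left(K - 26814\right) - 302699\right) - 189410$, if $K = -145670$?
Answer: $-664593$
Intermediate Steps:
$\left(\left(K - 26814\right) - 302699\right) - 189410 = \left(\left(-145670 - 26814\right) - 302699\right) - 189410 = \left(-172484 - 302699\right) - 189410 = -475183 - 189410 = -664593$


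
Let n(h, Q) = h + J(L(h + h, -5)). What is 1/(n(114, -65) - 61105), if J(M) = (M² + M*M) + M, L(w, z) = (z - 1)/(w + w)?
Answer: -2888/176142045 ≈ -1.6396e-5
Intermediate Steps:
L(w, z) = (-1 + z)/(2*w) (L(w, z) = (-1 + z)/((2*w)) = (-1 + z)*(1/(2*w)) = (-1 + z)/(2*w))
J(M) = M + 2*M² (J(M) = (M² + M²) + M = 2*M² + M = M + 2*M²)
n(h, Q) = h - 3*(1 - 3/h)/(2*h) (n(h, Q) = h + ((-1 - 5)/(2*(h + h)))*(1 + 2*((-1 - 5)/(2*(h + h)))) = h + ((½)*(-6)/(2*h))*(1 + 2*((½)*(-6)/(2*h))) = h + ((½)*(1/(2*h))*(-6))*(1 + 2*((½)*(1/(2*h))*(-6))) = h + (-3/(2*h))*(1 + 2*(-3/(2*h))) = h + (-3/(2*h))*(1 - 3/h) = h - 3*(1 - 3/h)/(2*h))
1/(n(114, -65) - 61105) = 1/((114 - 3/2/114 + (9/2)/114²) - 61105) = 1/((114 - 3/2*1/114 + (9/2)*(1/12996)) - 61105) = 1/((114 - 1/76 + 1/2888) - 61105) = 1/(329195/2888 - 61105) = 1/(-176142045/2888) = -2888/176142045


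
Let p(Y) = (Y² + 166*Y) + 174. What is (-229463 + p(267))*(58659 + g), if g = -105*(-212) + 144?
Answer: -9215079714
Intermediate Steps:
p(Y) = 174 + Y² + 166*Y
g = 22404 (g = 22260 + 144 = 22404)
(-229463 + p(267))*(58659 + g) = (-229463 + (174 + 267² + 166*267))*(58659 + 22404) = (-229463 + (174 + 71289 + 44322))*81063 = (-229463 + 115785)*81063 = -113678*81063 = -9215079714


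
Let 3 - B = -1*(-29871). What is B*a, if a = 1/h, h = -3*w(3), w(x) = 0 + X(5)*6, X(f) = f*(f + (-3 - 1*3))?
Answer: -4978/15 ≈ -331.87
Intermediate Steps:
X(f) = f*(-6 + f) (X(f) = f*(f + (-3 - 3)) = f*(f - 6) = f*(-6 + f))
w(x) = -30 (w(x) = 0 + (5*(-6 + 5))*6 = 0 + (5*(-1))*6 = 0 - 5*6 = 0 - 30 = -30)
h = 90 (h = -3*(-30) = 90)
B = -29868 (B = 3 - (-1)*(-29871) = 3 - 1*29871 = 3 - 29871 = -29868)
a = 1/90 ≈ 0.011111
B*a = -29868*1/90 = -4978/15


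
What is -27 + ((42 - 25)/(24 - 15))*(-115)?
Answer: -2198/9 ≈ -244.22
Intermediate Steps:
-27 + ((42 - 25)/(24 - 15))*(-115) = -27 + (17/9)*(-115) = -27 - 1955/9 = -2198/9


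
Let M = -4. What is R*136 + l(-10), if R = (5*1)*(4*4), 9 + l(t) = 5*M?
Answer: 10851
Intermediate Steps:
l(t) = -29 (l(t) = -9 + 5*(-4) = -9 - 20 = -29)
R = 80 (R = 5*16 = 80)
R*136 + l(-10) = 80*136 - 29 = 10880 - 29 = 10851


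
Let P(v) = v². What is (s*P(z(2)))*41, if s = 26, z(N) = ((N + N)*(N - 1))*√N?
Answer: 34112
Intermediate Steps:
z(N) = 2*N^(3/2)*(-1 + N) (z(N) = ((2*N)*(-1 + N))*√N = (2*N*(-1 + N))*√N = 2*N^(3/2)*(-1 + N))
(s*P(z(2)))*41 = (26*(2*2^(3/2)*(-1 + 2))²)*41 = (26*(2*(2*√2)*1)²)*41 = (26*(4*√2)²)*41 = (26*32)*41 = 832*41 = 34112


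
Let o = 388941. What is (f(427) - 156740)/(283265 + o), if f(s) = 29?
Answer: -156711/672206 ≈ -0.23313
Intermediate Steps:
(f(427) - 156740)/(283265 + o) = (29 - 156740)/(283265 + 388941) = -156711/672206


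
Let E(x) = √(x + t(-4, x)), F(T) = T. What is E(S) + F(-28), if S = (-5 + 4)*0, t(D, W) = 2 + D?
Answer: -28 + I*√2 ≈ -28.0 + 1.4142*I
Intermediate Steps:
S = 0 (S = -1*0 = 0)
E(x) = √(-2 + x) (E(x) = √(x + (2 - 4)) = √(x - 2) = √(-2 + x))
E(S) + F(-28) = √(-2 + 0) - 28 = √(-2) - 28 = I*√2 - 28 = -28 + I*√2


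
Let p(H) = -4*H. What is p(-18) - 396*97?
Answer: -38340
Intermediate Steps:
p(-18) - 396*97 = -4*(-18) - 396*97 = 72 - 38412 = -38340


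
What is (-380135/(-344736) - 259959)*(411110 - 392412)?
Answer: -119689698620923/24624 ≈ -4.8607e+9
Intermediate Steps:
(-380135/(-344736) - 259959)*(411110 - 392412) = (-380135*(-1/344736) - 259959)*18698 = (54305/49248 - 259959)*18698 = -12802406527/49248*18698 = -119689698620923/24624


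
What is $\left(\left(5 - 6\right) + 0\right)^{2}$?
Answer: $1$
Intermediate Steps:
$\left(\left(5 - 6\right) + 0\right)^{2} = \left(-1 + 0\right)^{2} = \left(-1\right)^{2} = 1$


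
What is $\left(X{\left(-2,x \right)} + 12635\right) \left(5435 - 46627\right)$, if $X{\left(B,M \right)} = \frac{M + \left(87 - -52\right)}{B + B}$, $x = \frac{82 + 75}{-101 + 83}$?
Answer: $- \frac{4672073875}{9} \approx -5.1912 \cdot 10^{8}$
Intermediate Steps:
$x = - \frac{157}{18}$ ($x = \frac{157}{-18} = 157 \left(- \frac{1}{18}\right) = - \frac{157}{18} \approx -8.7222$)
$X{\left(B,M \right)} = \frac{139 + M}{2 B}$ ($X{\left(B,M \right)} = \frac{M + \left(87 + 52\right)}{2 B} = \left(M + 139\right) \frac{1}{2 B} = \left(139 + M\right) \frac{1}{2 B} = \frac{139 + M}{2 B}$)
$\left(X{\left(-2,x \right)} + 12635\right) \left(5435 - 46627\right) = \left(\frac{139 - \frac{157}{18}}{2 \left(-2\right)} + 12635\right) \left(5435 - 46627\right) = \left(\frac{1}{2} \left(- \frac{1}{2}\right) \frac{2345}{18} + 12635\right) \left(-41192\right) = \left(- \frac{2345}{72} + 12635\right) \left(-41192\right) = \frac{907375}{72} \left(-41192\right) = - \frac{4672073875}{9}$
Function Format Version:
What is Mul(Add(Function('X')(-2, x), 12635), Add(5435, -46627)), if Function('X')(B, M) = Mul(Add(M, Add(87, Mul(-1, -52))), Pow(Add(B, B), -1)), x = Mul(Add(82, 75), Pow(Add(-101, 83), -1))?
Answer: Rational(-4672073875, 9) ≈ -5.1912e+8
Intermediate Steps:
x = Rational(-157, 18) (x = Mul(157, Pow(-18, -1)) = Mul(157, Rational(-1, 18)) = Rational(-157, 18) ≈ -8.7222)
Function('X')(B, M) = Mul(Rational(1, 2), Pow(B, -1), Add(139, M)) (Function('X')(B, M) = Mul(Add(M, Add(87, 52)), Pow(Mul(2, B), -1)) = Mul(Add(M, 139), Mul(Rational(1, 2), Pow(B, -1))) = Mul(Add(139, M), Mul(Rational(1, 2), Pow(B, -1))) = Mul(Rational(1, 2), Pow(B, -1), Add(139, M)))
Mul(Add(Function('X')(-2, x), 12635), Add(5435, -46627)) = Mul(Add(Mul(Rational(1, 2), Pow(-2, -1), Add(139, Rational(-157, 18))), 12635), Add(5435, -46627)) = Mul(Add(Mul(Rational(1, 2), Rational(-1, 2), Rational(2345, 18)), 12635), -41192) = Mul(Add(Rational(-2345, 72), 12635), -41192) = Mul(Rational(907375, 72), -41192) = Rational(-4672073875, 9)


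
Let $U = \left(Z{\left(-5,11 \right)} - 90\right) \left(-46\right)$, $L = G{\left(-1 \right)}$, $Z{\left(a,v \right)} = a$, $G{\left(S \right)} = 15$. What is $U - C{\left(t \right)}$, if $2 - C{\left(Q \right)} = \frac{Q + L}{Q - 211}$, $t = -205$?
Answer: $\frac{908639}{208} \approx 4368.5$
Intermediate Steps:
$L = 15$
$C{\left(Q \right)} = 2 - \frac{15 + Q}{-211 + Q}$ ($C{\left(Q \right)} = 2 - \frac{Q + 15}{Q - 211} = 2 - \frac{15 + Q}{-211 + Q}$)
$U = 4370$ ($U = \left(-5 - 90\right) \left(-46\right) = \left(-95\right) \left(-46\right) = 4370$)
$U - C{\left(t \right)} = 4370 - \frac{-437 - 205}{-211 - 205} = 4370 - \frac{1}{-416} \left(-642\right) = 4370 - \left(- \frac{1}{416}\right) \left(-642\right) = 4370 - \frac{321}{208} = \frac{908639}{208}$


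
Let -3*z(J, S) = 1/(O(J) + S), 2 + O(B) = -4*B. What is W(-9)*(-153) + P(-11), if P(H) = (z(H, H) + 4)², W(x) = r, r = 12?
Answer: -15741923/8649 ≈ -1820.1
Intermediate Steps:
O(B) = -2 - 4*B
z(J, S) = -1/(3*(-2 + S - 4*J)) (z(J, S) = -1/(3*((-2 - 4*J) + S)) = -1/(3*(-2 + S - 4*J)))
W(x) = 12
P(H) = (4 + 1/(3*(2 + 3*H)))² (P(H) = (1/(3*(2 - H + 4*H)) + 4)² = (1/(3*(2 + 3*H)) + 4)² = (4 + 1/(3*(2 + 3*H)))²)
W(-9)*(-153) + P(-11) = 12*(-153) + (25 + 36*(-11))²/(9*(2 + 3*(-11))²) = -1836 + (25 - 396)²/(9*(2 - 33)²) = -1836 + (⅑)*(-371)²/(-31)² = -1836 + (⅑)*(1/961)*137641 = -1836 + 137641/8649 = -15741923/8649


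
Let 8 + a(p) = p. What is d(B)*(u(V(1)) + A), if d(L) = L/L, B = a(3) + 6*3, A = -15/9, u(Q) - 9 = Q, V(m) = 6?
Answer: 40/3 ≈ 13.333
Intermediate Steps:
u(Q) = 9 + Q
a(p) = -8 + p
A = -5/3 (A = -15*⅑ = -5/3 ≈ -1.6667)
B = 13 (B = (-8 + 3) + 6*3 = -5 + 18 = 13)
d(L) = 1
d(B)*(u(V(1)) + A) = 1*((9 + 6) - 5/3) = 1*(15 - 5/3) = 1*(40/3) = 40/3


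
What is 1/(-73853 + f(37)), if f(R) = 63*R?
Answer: -1/71522 ≈ -1.3982e-5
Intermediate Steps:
1/(-73853 + f(37)) = 1/(-73853 + 63*37) = 1/(-73853 + 2331) = 1/(-71522) = -1/71522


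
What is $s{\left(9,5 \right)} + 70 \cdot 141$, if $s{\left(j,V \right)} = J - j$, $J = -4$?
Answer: $9857$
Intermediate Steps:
$s{\left(j,V \right)} = -4 - j$
$s{\left(9,5 \right)} + 70 \cdot 141 = \left(-4 - 9\right) + 70 \cdot 141 = \left(-4 - 9\right) + 9870 = -13 + 9870 = 9857$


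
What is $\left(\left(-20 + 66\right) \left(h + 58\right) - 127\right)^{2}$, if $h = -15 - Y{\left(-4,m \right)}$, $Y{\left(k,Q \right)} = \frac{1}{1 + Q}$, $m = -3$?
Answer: $3511876$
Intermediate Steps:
$h = - \frac{29}{2}$ ($h = -15 - \frac{1}{1 - 3} = -15 - \frac{1}{-2} = -15 - - \frac{1}{2} = -15 + \frac{1}{2} = - \frac{29}{2} \approx -14.5$)
$\left(\left(-20 + 66\right) \left(h + 58\right) - 127\right)^{2} = \left(\left(-20 + 66\right) \left(- \frac{29}{2} + 58\right) - 127\right)^{2} = \left(46 \cdot \frac{87}{2} - 127\right)^{2} = \left(2001 - 127\right)^{2} = 1874^{2} = 3511876$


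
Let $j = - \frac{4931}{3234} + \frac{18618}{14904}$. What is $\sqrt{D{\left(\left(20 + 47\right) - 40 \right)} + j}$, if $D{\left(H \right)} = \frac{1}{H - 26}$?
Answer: $\frac{\sqrt{736198881}}{31878} \approx 0.85115$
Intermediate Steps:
$D{\left(H \right)} = \frac{1}{-26 + H}$ ($D{\left(H \right)} = \frac{1}{H - 26} = \frac{1}{-26 + H}$)
$j = - \frac{368917}{1338876}$ ($j = \left(-4931\right) \frac{1}{3234} + 18618 \cdot \frac{1}{14904} = - \frac{4931}{3234} + \frac{3103}{2484} = - \frac{368917}{1338876} \approx -0.27554$)
$\sqrt{D{\left(\left(20 + 47\right) - 40 \right)} + j} = \sqrt{\frac{1}{-26 + \left(\left(20 + 47\right) - 40\right)} - \frac{368917}{1338876}} = \sqrt{\frac{1}{-26 + \left(67 - 40\right)} - \frac{368917}{1338876}} = \sqrt{\frac{1}{-26 + 27} - \frac{368917}{1338876}} = \sqrt{1^{-1} - \frac{368917}{1338876}} = \sqrt{1 - \frac{368917}{1338876}} = \sqrt{\frac{969959}{1338876}} = \frac{\sqrt{736198881}}{31878}$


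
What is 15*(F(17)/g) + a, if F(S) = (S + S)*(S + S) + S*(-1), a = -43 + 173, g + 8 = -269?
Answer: 18925/277 ≈ 68.321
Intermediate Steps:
g = -277 (g = -8 - 269 = -277)
a = 130
F(S) = -S + 4*S² (F(S) = (2*S)*(2*S) - S = 4*S² - S = -S + 4*S²)
15*(F(17)/g) + a = 15*((17*(-1 + 4*17))/(-277)) + 130 = 15*((17*(-1 + 68))*(-1/277)) + 130 = 15*((17*67)*(-1/277)) + 130 = 15*(1139*(-1/277)) + 130 = 15*(-1139/277) + 130 = -17085/277 + 130 = 18925/277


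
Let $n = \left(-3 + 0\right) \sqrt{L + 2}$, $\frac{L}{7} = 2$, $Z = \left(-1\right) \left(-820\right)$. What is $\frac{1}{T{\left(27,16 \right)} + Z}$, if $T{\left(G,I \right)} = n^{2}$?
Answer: $\frac{1}{964} \approx 0.0010373$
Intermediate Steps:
$Z = 820$
$L = 14$ ($L = 7 \cdot 2 = 14$)
$n = -12$ ($n = \left(-3 + 0\right) \sqrt{14 + 2} = - 3 \sqrt{16} = \left(-3\right) 4 = -12$)
$T{\left(G,I \right)} = 144$ ($T{\left(G,I \right)} = \left(-12\right)^{2} = 144$)
$\frac{1}{T{\left(27,16 \right)} + Z} = \frac{1}{144 + 820} = \frac{1}{964}$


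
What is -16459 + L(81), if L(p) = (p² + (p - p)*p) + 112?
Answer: -9786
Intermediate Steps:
L(p) = 112 + p² (L(p) = (p² + 0*p) + 112 = (p² + 0) + 112 = p² + 112 = 112 + p²)
-16459 + L(81) = -16459 + (112 + 81²) = -16459 + (112 + 6561) = -16459 + 6673 = -9786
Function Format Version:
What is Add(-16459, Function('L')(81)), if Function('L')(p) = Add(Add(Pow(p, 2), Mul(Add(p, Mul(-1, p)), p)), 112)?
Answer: -9786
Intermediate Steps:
Function('L')(p) = Add(112, Pow(p, 2)) (Function('L')(p) = Add(Add(Pow(p, 2), Mul(0, p)), 112) = Add(Add(Pow(p, 2), 0), 112) = Add(Pow(p, 2), 112) = Add(112, Pow(p, 2)))
Add(-16459, Function('L')(81)) = Add(-16459, Add(112, Pow(81, 2))) = Add(-16459, Add(112, 6561)) = Add(-16459, 6673) = -9786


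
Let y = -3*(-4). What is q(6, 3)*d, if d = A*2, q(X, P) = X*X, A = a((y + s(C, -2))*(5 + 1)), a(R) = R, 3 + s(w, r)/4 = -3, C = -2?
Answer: -5184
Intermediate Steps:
y = 12
s(w, r) = -24 (s(w, r) = -12 + 4*(-3) = -12 - 12 = -24)
A = -72 (A = (12 - 24)*(5 + 1) = -12*6 = -72)
q(X, P) = X²
d = -144 (d = -72*2 = -144)
q(6, 3)*d = 6²*(-144) = 36*(-144) = -5184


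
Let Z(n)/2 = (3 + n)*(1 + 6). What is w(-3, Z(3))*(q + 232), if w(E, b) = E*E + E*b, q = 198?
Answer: -104490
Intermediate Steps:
Z(n) = 42 + 14*n (Z(n) = 2*((3 + n)*(1 + 6)) = 2*((3 + n)*7) = 2*(21 + 7*n) = 42 + 14*n)
w(E, b) = E² + E*b
w(-3, Z(3))*(q + 232) = (-3*(-3 + (42 + 14*3)))*(198 + 232) = -3*(-3 + (42 + 42))*430 = -3*(-3 + 84)*430 = -3*81*430 = -243*430 = -104490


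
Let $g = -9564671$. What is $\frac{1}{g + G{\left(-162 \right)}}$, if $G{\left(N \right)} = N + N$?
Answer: $- \frac{1}{9564995} \approx -1.0455 \cdot 10^{-7}$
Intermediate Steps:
$G{\left(N \right)} = 2 N$
$\frac{1}{g + G{\left(-162 \right)}} = \frac{1}{-9564671 + 2 \left(-162\right)} = \frac{1}{-9564671 - 324} = \frac{1}{-9564995} = - \frac{1}{9564995}$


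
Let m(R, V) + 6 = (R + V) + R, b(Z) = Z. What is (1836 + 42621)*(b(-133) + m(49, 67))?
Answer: 1155882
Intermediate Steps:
m(R, V) = -6 + V + 2*R (m(R, V) = -6 + ((R + V) + R) = -6 + (V + 2*R) = -6 + V + 2*R)
(1836 + 42621)*(b(-133) + m(49, 67)) = (1836 + 42621)*(-133 + (-6 + 67 + 2*49)) = 44457*(-133 + (-6 + 67 + 98)) = 44457*(-133 + 159) = 44457*26 = 1155882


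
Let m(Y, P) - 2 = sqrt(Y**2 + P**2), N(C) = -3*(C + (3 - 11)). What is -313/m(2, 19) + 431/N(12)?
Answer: -148079/4332 - 313*sqrt(365)/361 ≈ -50.747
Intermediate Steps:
N(C) = 24 - 3*C (N(C) = -3*(C - 8) = -3*(-8 + C) = 24 - 3*C)
m(Y, P) = 2 + sqrt(P**2 + Y**2) (m(Y, P) = 2 + sqrt(Y**2 + P**2) = 2 + sqrt(P**2 + Y**2))
-313/m(2, 19) + 431/N(12) = -313/(2 + sqrt(19**2 + 2**2)) + 431/(24 - 3*12) = -313/(2 + sqrt(361 + 4)) + 431/(24 - 36) = -313/(2 + sqrt(365)) + 431/(-12) = -313/(2 + sqrt(365)) + 431*(-1/12) = -313/(2 + sqrt(365)) - 431/12 = -431/12 - 313/(2 + sqrt(365))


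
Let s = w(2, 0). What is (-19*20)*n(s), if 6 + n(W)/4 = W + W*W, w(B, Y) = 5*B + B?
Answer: -228000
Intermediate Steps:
w(B, Y) = 6*B
s = 12 (s = 6*2 = 12)
n(W) = -24 + 4*W + 4*W² (n(W) = -24 + 4*(W + W*W) = -24 + 4*(W + W²) = -24 + (4*W + 4*W²) = -24 + 4*W + 4*W²)
(-19*20)*n(s) = (-19*20)*(-24 + 4*12 + 4*12²) = -380*(-24 + 48 + 4*144) = -380*(-24 + 48 + 576) = -380*600 = -228000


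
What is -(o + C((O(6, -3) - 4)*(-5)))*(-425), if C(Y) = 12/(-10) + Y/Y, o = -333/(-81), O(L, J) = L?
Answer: 14960/9 ≈ 1662.2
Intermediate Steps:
o = 37/9 (o = -333*(-1/81) = 37/9 ≈ 4.1111)
C(Y) = -⅕ (C(Y) = 12*(-⅒) + 1 = -6/5 + 1 = -⅕)
-(o + C((O(6, -3) - 4)*(-5)))*(-425) = -(37/9 - ⅕)*(-425) = -176*(-425)/45 = -1*(-14960/9) = 14960/9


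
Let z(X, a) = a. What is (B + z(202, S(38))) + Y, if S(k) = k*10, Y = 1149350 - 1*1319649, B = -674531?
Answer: -844450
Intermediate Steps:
Y = -170299 (Y = 1149350 - 1319649 = -170299)
S(k) = 10*k
(B + z(202, S(38))) + Y = (-674531 + 10*38) - 170299 = (-674531 + 380) - 170299 = -674151 - 170299 = -844450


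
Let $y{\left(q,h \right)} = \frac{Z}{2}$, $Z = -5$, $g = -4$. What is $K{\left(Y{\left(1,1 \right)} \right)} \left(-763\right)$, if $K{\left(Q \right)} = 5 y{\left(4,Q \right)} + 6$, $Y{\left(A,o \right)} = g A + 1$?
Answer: $\frac{9919}{2} \approx 4959.5$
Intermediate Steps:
$y{\left(q,h \right)} = - \frac{5}{2}$
$Y{\left(A,o \right)} = 1 - 4 A$ ($Y{\left(A,o \right)} = - 4 A + 1 = 1 - 4 A$)
$K{\left(Q \right)} = - \frac{13}{2}$ ($K{\left(Q \right)} = 5 \left(- \frac{5}{2}\right) + 6 = - \frac{25}{2} + 6 = - \frac{13}{2}$)
$K{\left(Y{\left(1,1 \right)} \right)} \left(-763\right) = \left(- \frac{13}{2}\right) \left(-763\right) = \frac{9919}{2}$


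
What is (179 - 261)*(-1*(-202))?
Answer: -16564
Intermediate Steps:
(179 - 261)*(-1*(-202)) = -82*202 = -16564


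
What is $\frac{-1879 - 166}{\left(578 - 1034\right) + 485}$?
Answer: $- \frac{2045}{29} \approx -70.517$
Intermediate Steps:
$\frac{-1879 - 166}{\left(578 - 1034\right) + 485} = - \frac{2045}{-456 + 485} = - \frac{2045}{29}$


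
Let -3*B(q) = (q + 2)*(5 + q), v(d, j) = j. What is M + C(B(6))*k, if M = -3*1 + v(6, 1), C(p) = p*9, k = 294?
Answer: -77618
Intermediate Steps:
B(q) = -(2 + q)*(5 + q)/3 (B(q) = -(q + 2)*(5 + q)/3 = -(2 + q)*(5 + q)/3)
C(p) = 9*p
M = -2 (M = -3*1 + 1 = -3 + 1 = -2)
M + C(B(6))*k = -2 + (9*(-10/3 - 7/3*6 - ⅓*6²))*294 = -2 + (9*(-10/3 - 14 - ⅓*36))*294 = -2 + (9*(-10/3 - 14 - 12))*294 = -2 + (9*(-88/3))*294 = -2 - 264*294 = -2 - 77616 = -77618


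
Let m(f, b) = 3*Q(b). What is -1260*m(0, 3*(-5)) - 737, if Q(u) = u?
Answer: 55963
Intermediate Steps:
m(f, b) = 3*b
-1260*m(0, 3*(-5)) - 737 = -3780*3*(-5) - 737 = -3780*(-15) - 737 = -1260*(-45) - 737 = 56700 - 737 = 55963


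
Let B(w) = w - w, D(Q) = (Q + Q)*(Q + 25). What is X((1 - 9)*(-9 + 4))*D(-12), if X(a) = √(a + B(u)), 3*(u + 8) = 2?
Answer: -624*√10 ≈ -1973.3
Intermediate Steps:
u = -22/3 (u = -8 + (⅓)*2 = -8 + ⅔ = -22/3 ≈ -7.3333)
D(Q) = 2*Q*(25 + Q) (D(Q) = (2*Q)*(25 + Q) = 2*Q*(25 + Q))
B(w) = 0
X(a) = √a (X(a) = √(a + 0) = √a)
X((1 - 9)*(-9 + 4))*D(-12) = √((1 - 9)*(-9 + 4))*(2*(-12)*(25 - 12)) = √(-8*(-5))*(2*(-12)*13) = √40*(-312) = (2*√10)*(-312) = -624*√10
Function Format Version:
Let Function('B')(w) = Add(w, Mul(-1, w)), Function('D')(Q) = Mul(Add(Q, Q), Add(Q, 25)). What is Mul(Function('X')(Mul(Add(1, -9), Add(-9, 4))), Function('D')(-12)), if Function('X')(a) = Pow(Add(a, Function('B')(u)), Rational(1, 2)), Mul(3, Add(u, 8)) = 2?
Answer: Mul(-624, Pow(10, Rational(1, 2))) ≈ -1973.3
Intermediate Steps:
u = Rational(-22, 3) (u = Add(-8, Mul(Rational(1, 3), 2)) = Add(-8, Rational(2, 3)) = Rational(-22, 3) ≈ -7.3333)
Function('D')(Q) = Mul(2, Q, Add(25, Q)) (Function('D')(Q) = Mul(Mul(2, Q), Add(25, Q)) = Mul(2, Q, Add(25, Q)))
Function('B')(w) = 0
Function('X')(a) = Pow(a, Rational(1, 2)) (Function('X')(a) = Pow(Add(a, 0), Rational(1, 2)) = Pow(a, Rational(1, 2)))
Mul(Function('X')(Mul(Add(1, -9), Add(-9, 4))), Function('D')(-12)) = Mul(Pow(Mul(Add(1, -9), Add(-9, 4)), Rational(1, 2)), Mul(2, -12, Add(25, -12))) = Mul(Pow(Mul(-8, -5), Rational(1, 2)), Mul(2, -12, 13)) = Mul(Pow(40, Rational(1, 2)), -312) = Mul(Mul(2, Pow(10, Rational(1, 2))), -312) = Mul(-624, Pow(10, Rational(1, 2)))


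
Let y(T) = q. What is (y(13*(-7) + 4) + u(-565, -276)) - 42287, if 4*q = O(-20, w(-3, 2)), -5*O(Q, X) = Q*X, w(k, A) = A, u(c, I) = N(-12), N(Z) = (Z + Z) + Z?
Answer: -42321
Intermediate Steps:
N(Z) = 3*Z (N(Z) = 2*Z + Z = 3*Z)
u(c, I) = -36 (u(c, I) = 3*(-12) = -36)
O(Q, X) = -Q*X/5
q = 2 (q = (-1/5*(-20)*2)/4 = (1/4)*8 = 2)
y(T) = 2
(y(13*(-7) + 4) + u(-565, -276)) - 42287 = (2 - 36) - 42287 = -34 - 42287 = -42321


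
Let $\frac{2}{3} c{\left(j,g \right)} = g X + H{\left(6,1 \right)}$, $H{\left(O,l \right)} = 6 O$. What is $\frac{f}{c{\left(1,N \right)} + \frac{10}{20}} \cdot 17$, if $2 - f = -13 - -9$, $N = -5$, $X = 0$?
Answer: $\frac{204}{109} \approx 1.8716$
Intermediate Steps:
$f = 6$ ($f = 2 - \left(-13 - -9\right) = 2 - \left(-13 + 9\right) = 2 - -4 = 2 + 4 = 6$)
$c{\left(j,g \right)} = 54$ ($c{\left(j,g \right)} = \frac{3 \left(g 0 + 6 \cdot 6\right)}{2} = \frac{3 \left(0 + 36\right)}{2} = \frac{3}{2} \cdot 36 = 54$)
$\frac{f}{c{\left(1,N \right)} + \frac{10}{20}} \cdot 17 = \frac{1}{54 + \frac{10}{20}} \cdot 6 \cdot 17 = \frac{1}{54 + 10 \cdot \frac{1}{20}} \cdot 6 \cdot 17 = \frac{1}{54 + \frac{1}{2}} \cdot 6 \cdot 17 = \frac{1}{\frac{109}{2}} \cdot 6 \cdot 17 = \frac{2}{109} \cdot 6 \cdot 17 = \frac{12}{109} \cdot 17 = \frac{204}{109}$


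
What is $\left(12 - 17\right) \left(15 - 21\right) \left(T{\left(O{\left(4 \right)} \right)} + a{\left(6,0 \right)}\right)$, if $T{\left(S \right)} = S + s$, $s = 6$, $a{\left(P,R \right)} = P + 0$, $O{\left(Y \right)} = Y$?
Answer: $480$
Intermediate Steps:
$a{\left(P,R \right)} = P$
$T{\left(S \right)} = 6 + S$ ($T{\left(S \right)} = S + 6 = 6 + S$)
$\left(12 - 17\right) \left(15 - 21\right) \left(T{\left(O{\left(4 \right)} \right)} + a{\left(6,0 \right)}\right) = \left(12 - 17\right) \left(15 - 21\right) \left(\left(6 + 4\right) + 6\right) = \left(-5\right) \left(-6\right) \left(10 + 6\right) = 30 \cdot 16 = 480$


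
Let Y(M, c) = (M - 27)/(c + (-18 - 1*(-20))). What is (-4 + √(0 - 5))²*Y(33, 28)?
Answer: (4 - I*√5)²/5 ≈ 2.2 - 3.5777*I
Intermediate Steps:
Y(M, c) = (-27 + M)/(2 + c) (Y(M, c) = (-27 + M)/(c + (-18 + 20)) = (-27 + M)/(c + 2) = (-27 + M)/(2 + c))
(-4 + √(0 - 5))²*Y(33, 28) = (-4 + √(0 - 5))²*((-27 + 33)/(2 + 28)) = (-4 + √(-5))²*(6/30) = (-4 + I*√5)²*((1/30)*6) = (-4 + I*√5)²*(⅕) = (-4 + I*√5)²/5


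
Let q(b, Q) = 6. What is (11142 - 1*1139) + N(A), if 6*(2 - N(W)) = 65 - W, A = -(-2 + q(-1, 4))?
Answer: 19987/2 ≈ 9993.5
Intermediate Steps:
A = -4 (A = -(-2 + 6) = -1*4 = -4)
N(W) = -53/6 + W/6 (N(W) = 2 - (65 - W)/6 = 2 + (-65/6 + W/6) = -53/6 + W/6)
(11142 - 1*1139) + N(A) = (11142 - 1*1139) + (-53/6 + (⅙)*(-4)) = (11142 - 1139) + (-53/6 - ⅔) = 10003 - 19/2 = 19987/2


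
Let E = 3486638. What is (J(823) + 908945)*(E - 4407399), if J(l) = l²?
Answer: -1460579234514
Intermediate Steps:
(J(823) + 908945)*(E - 4407399) = (823² + 908945)*(3486638 - 4407399) = (677329 + 908945)*(-920761) = 1586274*(-920761) = -1460579234514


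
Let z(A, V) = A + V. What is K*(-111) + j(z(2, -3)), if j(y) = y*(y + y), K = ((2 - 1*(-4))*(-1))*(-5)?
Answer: -3328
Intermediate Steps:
K = 30 (K = ((2 + 4)*(-1))*(-5) = (6*(-1))*(-5) = -6*(-5) = 30)
j(y) = 2*y² (j(y) = y*(2*y) = 2*y²)
K*(-111) + j(z(2, -3)) = 30*(-111) + 2*(2 - 3)² = -3330 + 2*(-1)² = -3330 + 2*1 = -3330 + 2 = -3328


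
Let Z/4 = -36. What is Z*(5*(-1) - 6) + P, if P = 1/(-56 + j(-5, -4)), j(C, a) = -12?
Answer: 107711/68 ≈ 1584.0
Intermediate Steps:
Z = -144 (Z = 4*(-36) = -144)
P = -1/68 (P = 1/(-56 - 12) = 1/(-68) = -1/68 ≈ -0.014706)
Z*(5*(-1) - 6) + P = -144*(5*(-1) - 6) - 1/68 = -144*(-5 - 6) - 1/68 = -144*(-11) - 1/68 = 1584 - 1/68 = 107711/68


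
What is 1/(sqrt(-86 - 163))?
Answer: -I*sqrt(249)/249 ≈ -0.063372*I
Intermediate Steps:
1/(sqrt(-86 - 163)) = 1/(sqrt(-249)) = 1/(I*sqrt(249)) = -I*sqrt(249)/249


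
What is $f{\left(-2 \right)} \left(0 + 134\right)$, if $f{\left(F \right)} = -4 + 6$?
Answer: $268$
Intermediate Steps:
$f{\left(F \right)} = 2$
$f{\left(-2 \right)} \left(0 + 134\right) = 2 \left(0 + 134\right) = 2 \cdot 134 = 268$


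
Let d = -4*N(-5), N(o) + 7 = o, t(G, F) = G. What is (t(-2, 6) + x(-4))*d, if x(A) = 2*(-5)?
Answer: -576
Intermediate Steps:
x(A) = -10
N(o) = -7 + o
d = 48 (d = -4*(-7 - 5) = -4*(-12) = 48)
(t(-2, 6) + x(-4))*d = (-2 - 10)*48 = -12*48 = -576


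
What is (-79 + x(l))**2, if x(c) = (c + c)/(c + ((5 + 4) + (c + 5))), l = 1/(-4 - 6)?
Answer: 29724304/4761 ≈ 6243.3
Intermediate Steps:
l = -1/10 (l = 1/(-10) = -1/10 ≈ -0.10000)
x(c) = 2*c/(14 + 2*c) (x(c) = (2*c)/(c + (9 + (5 + c))) = (2*c)/(c + (14 + c)) = (2*c)/(14 + 2*c) = 2*c/(14 + 2*c))
(-79 + x(l))**2 = (-79 - 1/(10*(7 - 1/10)))**2 = (-79 - 1/(10*69/10))**2 = (-79 - 1/10*10/69)**2 = (-79 - 1/69)**2 = (-5452/69)**2 = 29724304/4761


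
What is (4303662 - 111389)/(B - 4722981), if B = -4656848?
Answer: -4192273/9379829 ≈ -0.44695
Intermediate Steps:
(4303662 - 111389)/(B - 4722981) = (4303662 - 111389)/(-4656848 - 4722981) = 4192273/(-9379829) = 4192273*(-1/9379829) = -4192273/9379829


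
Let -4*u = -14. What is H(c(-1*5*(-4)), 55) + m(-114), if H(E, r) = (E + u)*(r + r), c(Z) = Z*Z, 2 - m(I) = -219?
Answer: 44606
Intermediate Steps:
m(I) = 221 (m(I) = 2 - 1*(-219) = 2 + 219 = 221)
u = 7/2 (u = -1/4*(-14) = 7/2 ≈ 3.5000)
c(Z) = Z**2
H(E, r) = 2*r*(7/2 + E) (H(E, r) = (E + 7/2)*(r + r) = (7/2 + E)*(2*r) = 2*r*(7/2 + E))
H(c(-1*5*(-4)), 55) + m(-114) = 55*(7 + 2*(-1*5*(-4))**2) + 221 = 55*(7 + 2*(-5*(-4))**2) + 221 = 55*(7 + 2*20**2) + 221 = 55*(7 + 2*400) + 221 = 55*(7 + 800) + 221 = 55*807 + 221 = 44385 + 221 = 44606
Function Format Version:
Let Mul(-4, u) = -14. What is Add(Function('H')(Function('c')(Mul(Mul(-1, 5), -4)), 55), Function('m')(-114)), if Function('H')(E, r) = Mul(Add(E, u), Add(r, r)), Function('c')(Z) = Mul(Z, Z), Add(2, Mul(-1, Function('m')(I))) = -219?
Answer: 44606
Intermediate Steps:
Function('m')(I) = 221 (Function('m')(I) = Add(2, Mul(-1, -219)) = Add(2, 219) = 221)
u = Rational(7, 2) (u = Mul(Rational(-1, 4), -14) = Rational(7, 2) ≈ 3.5000)
Function('c')(Z) = Pow(Z, 2)
Function('H')(E, r) = Mul(2, r, Add(Rational(7, 2), E)) (Function('H')(E, r) = Mul(Add(E, Rational(7, 2)), Add(r, r)) = Mul(Add(Rational(7, 2), E), Mul(2, r)) = Mul(2, r, Add(Rational(7, 2), E)))
Add(Function('H')(Function('c')(Mul(Mul(-1, 5), -4)), 55), Function('m')(-114)) = Add(Mul(55, Add(7, Mul(2, Pow(Mul(Mul(-1, 5), -4), 2)))), 221) = Add(Mul(55, Add(7, Mul(2, Pow(Mul(-5, -4), 2)))), 221) = Add(Mul(55, Add(7, Mul(2, Pow(20, 2)))), 221) = Add(Mul(55, Add(7, Mul(2, 400))), 221) = Add(Mul(55, Add(7, 800)), 221) = Add(Mul(55, 807), 221) = Add(44385, 221) = 44606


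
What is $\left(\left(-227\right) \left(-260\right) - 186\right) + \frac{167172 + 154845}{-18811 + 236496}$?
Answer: $\frac{12807601307}{217685} \approx 58836.0$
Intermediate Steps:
$\left(\left(-227\right) \left(-260\right) - 186\right) + \frac{167172 + 154845}{-18811 + 236496} = \left(59020 - 186\right) + \frac{322017}{217685} = 58834 + 322017 \cdot \frac{1}{217685} = 58834 + \frac{322017}{217685} = \frac{12807601307}{217685}$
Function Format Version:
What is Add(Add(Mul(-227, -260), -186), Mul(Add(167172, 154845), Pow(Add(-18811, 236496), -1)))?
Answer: Rational(12807601307, 217685) ≈ 58836.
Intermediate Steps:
Add(Add(Mul(-227, -260), -186), Mul(Add(167172, 154845), Pow(Add(-18811, 236496), -1))) = Add(Add(59020, -186), Mul(322017, Pow(217685, -1))) = Add(58834, Mul(322017, Rational(1, 217685))) = Add(58834, Rational(322017, 217685)) = Rational(12807601307, 217685)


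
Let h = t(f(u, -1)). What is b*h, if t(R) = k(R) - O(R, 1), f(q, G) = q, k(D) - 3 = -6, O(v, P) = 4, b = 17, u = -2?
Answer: -119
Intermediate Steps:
k(D) = -3 (k(D) = 3 - 6 = -3)
t(R) = -7 (t(R) = -3 - 1*4 = -3 - 4 = -7)
h = -7
b*h = 17*(-7) = -119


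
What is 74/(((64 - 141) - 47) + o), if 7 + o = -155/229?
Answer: -8473/15077 ≈ -0.56198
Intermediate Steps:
o = -1758/229 (o = -7 - 155/229 = -1758/229 ≈ -7.6769)
74/(((64 - 141) - 47) + o) = 74/(((64 - 141) - 47) - 1758/229) = 74/((-77 - 47) - 1758/229) = 74/(-124 - 1758/229) = 74/(-30154/229) = -229/30154*74 = -8473/15077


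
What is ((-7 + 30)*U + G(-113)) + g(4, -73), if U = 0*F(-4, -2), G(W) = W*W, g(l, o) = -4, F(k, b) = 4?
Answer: 12765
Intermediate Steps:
G(W) = W²
U = 0 (U = 0*4 = 0)
((-7 + 30)*U + G(-113)) + g(4, -73) = ((-7 + 30)*0 + (-113)²) - 4 = (23*0 + 12769) - 4 = (0 + 12769) - 4 = 12769 - 4 = 12765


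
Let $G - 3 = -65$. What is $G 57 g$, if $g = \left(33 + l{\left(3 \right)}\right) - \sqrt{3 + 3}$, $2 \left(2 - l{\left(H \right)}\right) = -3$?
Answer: $-128991 + 3534 \sqrt{6} \approx -1.2033 \cdot 10^{5}$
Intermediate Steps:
$l{\left(H \right)} = \frac{7}{2}$ ($l{\left(H \right)} = 2 - - \frac{3}{2} = 2 + \frac{3}{2} = \frac{7}{2}$)
$G = -62$ ($G = 3 - 65 = -62$)
$g = \frac{73}{2} - \sqrt{6}$ ($g = \left(33 + \frac{7}{2}\right) - \sqrt{3 + 3} = \frac{73}{2} - \sqrt{6} \approx 34.051$)
$G 57 g = \left(-62\right) 57 \left(\frac{73}{2} - \sqrt{6}\right) = - 3534 \left(\frac{73}{2} - \sqrt{6}\right) = -128991 + 3534 \sqrt{6}$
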